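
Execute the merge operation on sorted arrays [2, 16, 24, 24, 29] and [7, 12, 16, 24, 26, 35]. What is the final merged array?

Merging process:

Compare 2 vs 7: take 2 from left. Merged: [2]
Compare 16 vs 7: take 7 from right. Merged: [2, 7]
Compare 16 vs 12: take 12 from right. Merged: [2, 7, 12]
Compare 16 vs 16: take 16 from left. Merged: [2, 7, 12, 16]
Compare 24 vs 16: take 16 from right. Merged: [2, 7, 12, 16, 16]
Compare 24 vs 24: take 24 from left. Merged: [2, 7, 12, 16, 16, 24]
Compare 24 vs 24: take 24 from left. Merged: [2, 7, 12, 16, 16, 24, 24]
Compare 29 vs 24: take 24 from right. Merged: [2, 7, 12, 16, 16, 24, 24, 24]
Compare 29 vs 26: take 26 from right. Merged: [2, 7, 12, 16, 16, 24, 24, 24, 26]
Compare 29 vs 35: take 29 from left. Merged: [2, 7, 12, 16, 16, 24, 24, 24, 26, 29]
Append remaining from right: [35]. Merged: [2, 7, 12, 16, 16, 24, 24, 24, 26, 29, 35]

Final merged array: [2, 7, 12, 16, 16, 24, 24, 24, 26, 29, 35]
Total comparisons: 10

The merged array is [2, 7, 12, 16, 16, 24, 24, 24, 26, 29, 35], requiring 10 comparisons. The merge step runs in O(n) time where n is the total number of elements.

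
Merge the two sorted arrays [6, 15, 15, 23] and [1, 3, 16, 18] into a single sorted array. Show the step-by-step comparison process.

Merging process:

Compare 6 vs 1: take 1 from right. Merged: [1]
Compare 6 vs 3: take 3 from right. Merged: [1, 3]
Compare 6 vs 16: take 6 from left. Merged: [1, 3, 6]
Compare 15 vs 16: take 15 from left. Merged: [1, 3, 6, 15]
Compare 15 vs 16: take 15 from left. Merged: [1, 3, 6, 15, 15]
Compare 23 vs 16: take 16 from right. Merged: [1, 3, 6, 15, 15, 16]
Compare 23 vs 18: take 18 from right. Merged: [1, 3, 6, 15, 15, 16, 18]
Append remaining from left: [23]. Merged: [1, 3, 6, 15, 15, 16, 18, 23]

Final merged array: [1, 3, 6, 15, 15, 16, 18, 23]
Total comparisons: 7

The merged array is [1, 3, 6, 15, 15, 16, 18, 23], requiring 7 comparisons. The merge step runs in O(n) time where n is the total number of elements.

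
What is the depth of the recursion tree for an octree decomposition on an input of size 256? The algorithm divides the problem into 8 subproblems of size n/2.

For divide and conquer with division factor 2:

Problem sizes at each level:
Level 0: 256
Level 1: 128
Level 2: 64
Level 3: 32
Level 4: 16
Level 5: 8
Level 6: 4
Level 7: 2
Level 8: 1

The root is level 0 and the size-1 base case is level 8 (the tree spans levels 0 through 8, i.e. 9 levels counting the root), so the depth is the number of divisions: log_2(256) = 8

The recursion tree depth is log_2(256) = 8. At each level, the problem size is divided by 2, so it takes 8 divisions to reduce to a base case of size 1. The algorithm makes 8 recursive calls at each level.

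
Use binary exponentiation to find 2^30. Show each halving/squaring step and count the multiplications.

Computing 2^30 by squaring (build up from 2^1; each line after the first costs one multiplication):

2^1 = 2
2^2 = (2^1)^2 = 2^2 = 4
2^3 = 2 * 2^2 = 2 * 4 = 8
2^6 = (2^3)^2 = 8^2 = 64
2^7 = 2 * 2^6 = 2 * 64 = 128
2^14 = (2^7)^2 = 128^2 = 16384
2^15 = 2 * 2^14 = 2 * 16384 = 32768
2^30 = (2^15)^2 = 32768^2 = 1073741824

Result: 1073741824
Multiplications needed: 7 (7 lines after 2^1)

2^30 = 1073741824. Using exponentiation by squaring, this requires 7 multiplications. The key idea: if the exponent is even, square the half-power; if odd, multiply by the base once.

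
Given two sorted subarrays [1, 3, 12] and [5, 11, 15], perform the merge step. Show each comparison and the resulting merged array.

Merging process:

Compare 1 vs 5: take 1 from left. Merged: [1]
Compare 3 vs 5: take 3 from left. Merged: [1, 3]
Compare 12 vs 5: take 5 from right. Merged: [1, 3, 5]
Compare 12 vs 11: take 11 from right. Merged: [1, 3, 5, 11]
Compare 12 vs 15: take 12 from left. Merged: [1, 3, 5, 11, 12]
Append remaining from right: [15]. Merged: [1, 3, 5, 11, 12, 15]

Final merged array: [1, 3, 5, 11, 12, 15]
Total comparisons: 5

The merged array is [1, 3, 5, 11, 12, 15], requiring 5 comparisons. The merge step runs in O(n) time where n is the total number of elements.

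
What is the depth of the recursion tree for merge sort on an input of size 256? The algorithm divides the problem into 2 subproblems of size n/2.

For divide and conquer with division factor 2:

Problem sizes at each level:
Level 0: 256
Level 1: 128
Level 2: 64
Level 3: 32
Level 4: 16
Level 5: 8
Level 6: 4
Level 7: 2
Level 8: 1

The root is level 0 and the size-1 base case is level 8 (the tree spans levels 0 through 8, i.e. 9 levels counting the root), so the depth is the number of divisions: log_2(256) = 8

The recursion tree depth is log_2(256) = 8. At each level, the problem size is divided by 2, so it takes 8 divisions to reduce to a base case of size 1. The algorithm makes 2 recursive calls at each level.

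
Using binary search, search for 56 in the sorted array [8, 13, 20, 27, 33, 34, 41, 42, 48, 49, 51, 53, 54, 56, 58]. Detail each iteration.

Binary search for 56 in [8, 13, 20, 27, 33, 34, 41, 42, 48, 49, 51, 53, 54, 56, 58]:

lo=0, hi=14, mid=7, arr[mid]=42 -> 42 < 56, search right half
lo=8, hi=14, mid=11, arr[mid]=53 -> 53 < 56, search right half
lo=12, hi=14, mid=13, arr[mid]=56 -> Found target at index 13!

Binary search finds 56 at index 13 after 3 comparisons. The search repeatedly halves the search space by comparing with the middle element.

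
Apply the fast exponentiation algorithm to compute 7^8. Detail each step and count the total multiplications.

Computing 7^8 by squaring (build up from 7^1; each line after the first costs one multiplication):

7^1 = 7
7^2 = (7^1)^2 = 7^2 = 49
7^4 = (7^2)^2 = 49^2 = 2401
7^8 = (7^4)^2 = 2401^2 = 5764801

Result: 5764801
Multiplications needed: 3 (3 lines after 7^1)

7^8 = 5764801. Using exponentiation by squaring, this requires 3 multiplications. The key idea: if the exponent is even, square the half-power; if odd, multiply by the base once.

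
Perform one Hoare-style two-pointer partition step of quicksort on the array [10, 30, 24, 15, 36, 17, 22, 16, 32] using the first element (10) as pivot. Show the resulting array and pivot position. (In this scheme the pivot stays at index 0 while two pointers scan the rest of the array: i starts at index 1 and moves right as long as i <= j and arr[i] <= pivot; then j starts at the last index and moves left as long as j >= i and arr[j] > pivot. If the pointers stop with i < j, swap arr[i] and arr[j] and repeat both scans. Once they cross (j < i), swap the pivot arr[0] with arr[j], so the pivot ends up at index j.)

Hoare-style two-pointer partition with pivot = 10:

Initial array: [10, 30, 24, 15, 36, 17, 22, 16, 32]

Pointers start at i = 1, j = 8.
i ends at 1, j ends at 0: the pointers have crossed (j < i), so scanning stops.

j = 0, so swapping arr[0] with arr[j] leaves the pivot at position 0: [10, 30, 24, 15, 36, 17, 22, 16, 32]
Pivot position: 0

After partitioning with pivot 10, the array becomes [10, 30, 24, 15, 36, 17, 22, 16, 32]. The pivot is placed at index 0. All elements to the left of the pivot are <= 10, and all elements to the right are > 10.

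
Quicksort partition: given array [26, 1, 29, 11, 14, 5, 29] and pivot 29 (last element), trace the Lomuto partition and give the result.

Lomuto partition with pivot = 29:

Initial array: [26, 1, 29, 11, 14, 5, 29]

arr[0]=26 <= 29: swap with position 0, array becomes [26, 1, 29, 11, 14, 5, 29]
arr[1]=1 <= 29: swap with position 1, array becomes [26, 1, 29, 11, 14, 5, 29]
arr[2]=29 <= 29: swap with position 2, array becomes [26, 1, 29, 11, 14, 5, 29]
arr[3]=11 <= 29: swap with position 3, array becomes [26, 1, 29, 11, 14, 5, 29]
arr[4]=14 <= 29: swap with position 4, array becomes [26, 1, 29, 11, 14, 5, 29]
arr[5]=5 <= 29: swap with position 5, array becomes [26, 1, 29, 11, 14, 5, 29]

Place pivot at position 6: [26, 1, 29, 11, 14, 5, 29]
Pivot position: 6

After partitioning with pivot 29, the array becomes [26, 1, 29, 11, 14, 5, 29]. The pivot is placed at index 6. All elements to the left of the pivot are <= 29, and all elements to the right are > 29.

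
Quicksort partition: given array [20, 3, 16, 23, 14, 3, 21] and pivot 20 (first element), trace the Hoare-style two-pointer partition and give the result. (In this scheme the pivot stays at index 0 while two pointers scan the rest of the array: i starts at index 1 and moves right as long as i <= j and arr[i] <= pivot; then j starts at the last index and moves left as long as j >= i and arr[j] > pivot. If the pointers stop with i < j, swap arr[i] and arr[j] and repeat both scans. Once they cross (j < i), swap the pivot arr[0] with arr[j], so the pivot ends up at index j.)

Hoare-style two-pointer partition with pivot = 20:

Initial array: [20, 3, 16, 23, 14, 3, 21]

Pointers start at i = 1, j = 6.
i stops at index 3 (arr[3]=23 > 20), j stops at index 5 (arr[5]=3 <= 20): swap arr[3] and arr[5], array becomes [20, 3, 16, 3, 14, 23, 21]
i ends at 5, j ends at 4: the pointers have crossed (j < i), so scanning stops.

Swap pivot arr[0] with arr[4] to place pivot at position 4: [14, 3, 16, 3, 20, 23, 21]
Pivot position: 4

After partitioning with pivot 20, the array becomes [14, 3, 16, 3, 20, 23, 21]. The pivot is placed at index 4. All elements to the left of the pivot are <= 20, and all elements to the right are > 20.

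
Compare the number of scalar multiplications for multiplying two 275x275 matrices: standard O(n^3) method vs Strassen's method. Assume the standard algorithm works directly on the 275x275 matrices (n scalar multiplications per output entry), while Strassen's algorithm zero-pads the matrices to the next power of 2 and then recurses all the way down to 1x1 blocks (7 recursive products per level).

Matrix multiplication for 275x275 matrices:

Strassen's algorithm requires power-of-2 dimensions. Pad 275x275 to 512x512 (next power of 2).

Standard algorithm: 275^3 = 20796875 multiplications
Strassen's algorithm: 7^(log2(512)) = 7^9 = 40353607 multiplications
Difference: 20796875 - 40353607 = -19556732 (Strassen uses MORE here due to padding overhead — for small or just-over-power-of-2 n, padding can outweigh the per-level savings)

Standard: 20796875 multiplications (275^3). Strassen: 40353607 multiplications (7^9, after padding to 512x512). Strassen reduces 8 recursive multiplications to 7 at each level.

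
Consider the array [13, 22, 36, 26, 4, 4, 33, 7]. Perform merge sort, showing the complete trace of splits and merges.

Merge sort trace:

Split: [13, 22, 36, 26, 4, 4, 33, 7] -> [13, 22, 36, 26] and [4, 4, 33, 7]
  Split: [13, 22, 36, 26] -> [13, 22] and [36, 26]
    Split: [13, 22] -> [13] and [22]
    Merge: [13] + [22] -> [13, 22]
    Split: [36, 26] -> [36] and [26]
    Merge: [36] + [26] -> [26, 36]
  Merge: [13, 22] + [26, 36] -> [13, 22, 26, 36]
  Split: [4, 4, 33, 7] -> [4, 4] and [33, 7]
    Split: [4, 4] -> [4] and [4]
    Merge: [4] + [4] -> [4, 4]
    Split: [33, 7] -> [33] and [7]
    Merge: [33] + [7] -> [7, 33]
  Merge: [4, 4] + [7, 33] -> [4, 4, 7, 33]
Merge: [13, 22, 26, 36] + [4, 4, 7, 33] -> [4, 4, 7, 13, 22, 26, 33, 36]

Final sorted array: [4, 4, 7, 13, 22, 26, 33, 36]

The merge sort proceeds by recursively splitting the array and merging sorted halves.
After all merges, the sorted array is [4, 4, 7, 13, 22, 26, 33, 36].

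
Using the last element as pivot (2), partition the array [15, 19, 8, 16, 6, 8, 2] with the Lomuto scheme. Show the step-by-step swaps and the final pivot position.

Lomuto partition with pivot = 2:

Initial array: [15, 19, 8, 16, 6, 8, 2]

arr[0]=15 > 2: no swap
arr[1]=19 > 2: no swap
arr[2]=8 > 2: no swap
arr[3]=16 > 2: no swap
arr[4]=6 > 2: no swap
arr[5]=8 > 2: no swap

Place pivot at position 0: [2, 19, 8, 16, 6, 8, 15]
Pivot position: 0

After partitioning with pivot 2, the array becomes [2, 19, 8, 16, 6, 8, 15]. The pivot is placed at index 0. All elements to the left of the pivot are <= 2, and all elements to the right are > 2.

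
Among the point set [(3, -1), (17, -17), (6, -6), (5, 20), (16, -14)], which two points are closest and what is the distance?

Computing all pairwise distances among 5 points:

d((3, -1), (17, -17)) = 21.2603
d((3, -1), (6, -6)) = 5.831
d((3, -1), (5, 20)) = 21.095
d((3, -1), (16, -14)) = 18.3848
d((17, -17), (6, -6)) = 15.5563
d((17, -17), (5, 20)) = 38.8973
d((17, -17), (16, -14)) = 3.1623 <-- minimum
d((6, -6), (5, 20)) = 26.0192
d((6, -6), (16, -14)) = 12.8062
d((5, 20), (16, -14)) = 35.7351

Closest pair: (17, -17) and (16, -14) with distance 3.1623

The closest pair is (17, -17) and (16, -14) with Euclidean distance 3.1623. For 5 points, brute-force pairwise comparison is shown above. For large n, the divide-and-conquer algorithm (sort by x, recurse on halves, check the dividing strip) achieves O(n log n).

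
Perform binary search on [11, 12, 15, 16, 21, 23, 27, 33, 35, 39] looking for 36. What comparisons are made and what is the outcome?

Binary search for 36 in [11, 12, 15, 16, 21, 23, 27, 33, 35, 39]:

lo=0, hi=9, mid=4, arr[mid]=21 -> 21 < 36, search right half
lo=5, hi=9, mid=7, arr[mid]=33 -> 33 < 36, search right half
lo=8, hi=9, mid=8, arr[mid]=35 -> 35 < 36, search right half
lo=9, hi=9, mid=9, arr[mid]=39 -> 39 > 36, search left half
lo=9 > hi=8, target 36 not found

Binary search determines that 36 is not in the array after 4 comparisons. The search space was exhausted without finding the target.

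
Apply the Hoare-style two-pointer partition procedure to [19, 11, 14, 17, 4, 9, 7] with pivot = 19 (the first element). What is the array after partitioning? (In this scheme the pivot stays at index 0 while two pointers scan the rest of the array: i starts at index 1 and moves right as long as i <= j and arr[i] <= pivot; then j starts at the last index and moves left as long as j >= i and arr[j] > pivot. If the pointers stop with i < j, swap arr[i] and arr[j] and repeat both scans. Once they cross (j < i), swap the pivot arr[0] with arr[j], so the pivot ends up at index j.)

Hoare-style two-pointer partition with pivot = 19:

Initial array: [19, 11, 14, 17, 4, 9, 7]

Pointers start at i = 1, j = 6.
i ends at 7, j ends at 6: the pointers have crossed (j < i), so scanning stops.

Swap pivot arr[0] with arr[6] to place pivot at position 6: [7, 11, 14, 17, 4, 9, 19]
Pivot position: 6

After partitioning with pivot 19, the array becomes [7, 11, 14, 17, 4, 9, 19]. The pivot is placed at index 6. All elements to the left of the pivot are <= 19, and all elements to the right are > 19.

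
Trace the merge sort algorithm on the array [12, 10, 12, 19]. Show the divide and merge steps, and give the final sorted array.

Merge sort trace:

Split: [12, 10, 12, 19] -> [12, 10] and [12, 19]
  Split: [12, 10] -> [12] and [10]
  Merge: [12] + [10] -> [10, 12]
  Split: [12, 19] -> [12] and [19]
  Merge: [12] + [19] -> [12, 19]
Merge: [10, 12] + [12, 19] -> [10, 12, 12, 19]

Final sorted array: [10, 12, 12, 19]

The merge sort proceeds by recursively splitting the array and merging sorted halves.
After all merges, the sorted array is [10, 12, 12, 19].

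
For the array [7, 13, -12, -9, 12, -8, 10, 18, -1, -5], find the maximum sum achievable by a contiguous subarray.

Using Kadane's algorithm on [7, 13, -12, -9, 12, -8, 10, 18, -1, -5]:

Scanning through the array:
Position 1 (value 13): max_ending_here = 20, max_so_far = 20
Position 2 (value -12): max_ending_here = 8, max_so_far = 20
Position 3 (value -9): max_ending_here = -1, max_so_far = 20
Position 4 (value 12): max_ending_here = 12, max_so_far = 20
Position 5 (value -8): max_ending_here = 4, max_so_far = 20
Position 6 (value 10): max_ending_here = 14, max_so_far = 20
Position 7 (value 18): max_ending_here = 32, max_so_far = 32
Position 8 (value -1): max_ending_here = 31, max_so_far = 32
Position 9 (value -5): max_ending_here = 26, max_so_far = 32

Maximum subarray: [12, -8, 10, 18]
Maximum sum: 32

The maximum subarray is [12, -8, 10, 18] with sum 32. This subarray runs from index 4 to index 7.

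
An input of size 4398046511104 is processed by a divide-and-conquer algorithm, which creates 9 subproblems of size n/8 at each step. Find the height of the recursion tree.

For divide and conquer with division factor 8:

Problem sizes at each level:
Level 0: 4398046511104
Level 1: 549755813888
Level 2: 68719476736
Level 3: 8589934592
Level 4: 1073741824
Level 5: 134217728
Level 6: 16777216
Level 7: 2097152
Level 8: 262144
Level 9: 32768
Level 10: 4096
Level 11: 512
Level 12: 64
Level 13: 8
Level 14: 1

The root is level 0 and the size-1 base case is level 14 (the tree spans levels 0 through 14, i.e. 15 levels counting the root), so the depth is the number of divisions: log_8(4398046511104) = 14

The recursion tree depth is log_8(4398046511104) = 14. At each level, the problem size is divided by 8, so it takes 14 divisions to reduce to a base case of size 1. The algorithm makes 9 recursive calls at each level.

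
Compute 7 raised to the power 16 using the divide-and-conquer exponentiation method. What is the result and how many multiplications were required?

Computing 7^16 by squaring (build up from 7^1; each line after the first costs one multiplication):

7^1 = 7
7^2 = (7^1)^2 = 7^2 = 49
7^4 = (7^2)^2 = 49^2 = 2401
7^8 = (7^4)^2 = 2401^2 = 5764801
7^16 = (7^8)^2 = 5764801^2 = 33232930569601

Result: 33232930569601
Multiplications needed: 4 (4 lines after 7^1)

7^16 = 33232930569601. Using exponentiation by squaring, this requires 4 multiplications. The key idea: if the exponent is even, square the half-power; if odd, multiply by the base once.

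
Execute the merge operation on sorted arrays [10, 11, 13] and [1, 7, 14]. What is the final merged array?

Merging process:

Compare 10 vs 1: take 1 from right. Merged: [1]
Compare 10 vs 7: take 7 from right. Merged: [1, 7]
Compare 10 vs 14: take 10 from left. Merged: [1, 7, 10]
Compare 11 vs 14: take 11 from left. Merged: [1, 7, 10, 11]
Compare 13 vs 14: take 13 from left. Merged: [1, 7, 10, 11, 13]
Append remaining from right: [14]. Merged: [1, 7, 10, 11, 13, 14]

Final merged array: [1, 7, 10, 11, 13, 14]
Total comparisons: 5

The merged array is [1, 7, 10, 11, 13, 14], requiring 5 comparisons. The merge step runs in O(n) time where n is the total number of elements.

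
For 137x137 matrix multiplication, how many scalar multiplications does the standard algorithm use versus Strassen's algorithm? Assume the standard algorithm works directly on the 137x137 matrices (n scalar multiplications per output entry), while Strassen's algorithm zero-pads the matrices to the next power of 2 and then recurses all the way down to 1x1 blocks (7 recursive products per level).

Matrix multiplication for 137x137 matrices:

Strassen's algorithm requires power-of-2 dimensions. Pad 137x137 to 256x256 (next power of 2).

Standard algorithm: 137^3 = 2571353 multiplications
Strassen's algorithm: 7^(log2(256)) = 7^8 = 5764801 multiplications
Difference: 2571353 - 5764801 = -3193448 (Strassen uses MORE here due to padding overhead — for small or just-over-power-of-2 n, padding can outweigh the per-level savings)

Standard: 2571353 multiplications (137^3). Strassen: 5764801 multiplications (7^8, after padding to 256x256). Strassen reduces 8 recursive multiplications to 7 at each level.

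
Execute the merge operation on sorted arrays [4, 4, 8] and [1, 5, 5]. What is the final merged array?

Merging process:

Compare 4 vs 1: take 1 from right. Merged: [1]
Compare 4 vs 5: take 4 from left. Merged: [1, 4]
Compare 4 vs 5: take 4 from left. Merged: [1, 4, 4]
Compare 8 vs 5: take 5 from right. Merged: [1, 4, 4, 5]
Compare 8 vs 5: take 5 from right. Merged: [1, 4, 4, 5, 5]
Append remaining from left: [8]. Merged: [1, 4, 4, 5, 5, 8]

Final merged array: [1, 4, 4, 5, 5, 8]
Total comparisons: 5

The merged array is [1, 4, 4, 5, 5, 8], requiring 5 comparisons. The merge step runs in O(n) time where n is the total number of elements.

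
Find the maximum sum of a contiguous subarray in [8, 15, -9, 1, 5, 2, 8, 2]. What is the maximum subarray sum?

Using Kadane's algorithm on [8, 15, -9, 1, 5, 2, 8, 2]:

Scanning through the array:
Position 1 (value 15): max_ending_here = 23, max_so_far = 23
Position 2 (value -9): max_ending_here = 14, max_so_far = 23
Position 3 (value 1): max_ending_here = 15, max_so_far = 23
Position 4 (value 5): max_ending_here = 20, max_so_far = 23
Position 5 (value 2): max_ending_here = 22, max_so_far = 23
Position 6 (value 8): max_ending_here = 30, max_so_far = 30
Position 7 (value 2): max_ending_here = 32, max_so_far = 32

Maximum subarray: [8, 15, -9, 1, 5, 2, 8, 2]
Maximum sum: 32

The maximum subarray is [8, 15, -9, 1, 5, 2, 8, 2] with sum 32. This subarray runs from index 0 to index 7.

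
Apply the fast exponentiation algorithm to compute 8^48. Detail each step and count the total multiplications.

Computing 8^48 by squaring (build up from 8^1; each line after the first costs one multiplication):

8^1 = 8
8^2 = (8^1)^2 = 8^2 = 64
8^3 = 8 * 8^2 = 8 * 64 = 512
8^6 = (8^3)^2 = 512^2 = 262144
8^12 = (8^6)^2 = 262144^2 = 68719476736
8^24 = (8^12)^2 = 68719476736^2 = 4722366482869645213696
8^48 = (8^24)^2 = 4722366482869645213696^2 = 22300745198530623141535718272648361505980416

Result: 22300745198530623141535718272648361505980416
Multiplications needed: 6 (6 lines after 8^1)

8^48 = 22300745198530623141535718272648361505980416. Using exponentiation by squaring, this requires 6 multiplications. The key idea: if the exponent is even, square the half-power; if odd, multiply by the base once.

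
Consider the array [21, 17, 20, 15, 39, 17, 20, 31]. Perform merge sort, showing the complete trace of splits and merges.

Merge sort trace:

Split: [21, 17, 20, 15, 39, 17, 20, 31] -> [21, 17, 20, 15] and [39, 17, 20, 31]
  Split: [21, 17, 20, 15] -> [21, 17] and [20, 15]
    Split: [21, 17] -> [21] and [17]
    Merge: [21] + [17] -> [17, 21]
    Split: [20, 15] -> [20] and [15]
    Merge: [20] + [15] -> [15, 20]
  Merge: [17, 21] + [15, 20] -> [15, 17, 20, 21]
  Split: [39, 17, 20, 31] -> [39, 17] and [20, 31]
    Split: [39, 17] -> [39] and [17]
    Merge: [39] + [17] -> [17, 39]
    Split: [20, 31] -> [20] and [31]
    Merge: [20] + [31] -> [20, 31]
  Merge: [17, 39] + [20, 31] -> [17, 20, 31, 39]
Merge: [15, 17, 20, 21] + [17, 20, 31, 39] -> [15, 17, 17, 20, 20, 21, 31, 39]

Final sorted array: [15, 17, 17, 20, 20, 21, 31, 39]

The merge sort proceeds by recursively splitting the array and merging sorted halves.
After all merges, the sorted array is [15, 17, 17, 20, 20, 21, 31, 39].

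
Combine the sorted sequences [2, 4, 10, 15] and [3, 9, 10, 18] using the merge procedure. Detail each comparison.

Merging process:

Compare 2 vs 3: take 2 from left. Merged: [2]
Compare 4 vs 3: take 3 from right. Merged: [2, 3]
Compare 4 vs 9: take 4 from left. Merged: [2, 3, 4]
Compare 10 vs 9: take 9 from right. Merged: [2, 3, 4, 9]
Compare 10 vs 10: take 10 from left. Merged: [2, 3, 4, 9, 10]
Compare 15 vs 10: take 10 from right. Merged: [2, 3, 4, 9, 10, 10]
Compare 15 vs 18: take 15 from left. Merged: [2, 3, 4, 9, 10, 10, 15]
Append remaining from right: [18]. Merged: [2, 3, 4, 9, 10, 10, 15, 18]

Final merged array: [2, 3, 4, 9, 10, 10, 15, 18]
Total comparisons: 7

The merged array is [2, 3, 4, 9, 10, 10, 15, 18], requiring 7 comparisons. The merge step runs in O(n) time where n is the total number of elements.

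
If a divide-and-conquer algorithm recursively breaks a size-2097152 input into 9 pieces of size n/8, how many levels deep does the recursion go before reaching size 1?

For divide and conquer with division factor 8:

Problem sizes at each level:
Level 0: 2097152
Level 1: 262144
Level 2: 32768
Level 3: 4096
Level 4: 512
Level 5: 64
Level 6: 8
Level 7: 1

The root is level 0 and the size-1 base case is level 7 (the tree spans levels 0 through 7, i.e. 8 levels counting the root), so the depth is the number of divisions: log_8(2097152) = 7

The recursion tree depth is log_8(2097152) = 7. At each level, the problem size is divided by 8, so it takes 7 divisions to reduce to a base case of size 1. The algorithm makes 9 recursive calls at each level.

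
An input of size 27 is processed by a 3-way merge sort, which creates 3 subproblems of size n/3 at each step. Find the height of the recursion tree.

For divide and conquer with division factor 3:

Problem sizes at each level:
Level 0: 27
Level 1: 9
Level 2: 3
Level 3: 1

The root is level 0 and the size-1 base case is level 3 (the tree spans levels 0 through 3, i.e. 4 levels counting the root), so the depth is the number of divisions: log_3(27) = 3

The recursion tree depth is log_3(27) = 3. At each level, the problem size is divided by 3, so it takes 3 divisions to reduce to a base case of size 1. The algorithm makes 3 recursive calls at each level.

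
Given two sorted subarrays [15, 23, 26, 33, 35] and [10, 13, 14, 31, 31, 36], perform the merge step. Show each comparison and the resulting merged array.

Merging process:

Compare 15 vs 10: take 10 from right. Merged: [10]
Compare 15 vs 13: take 13 from right. Merged: [10, 13]
Compare 15 vs 14: take 14 from right. Merged: [10, 13, 14]
Compare 15 vs 31: take 15 from left. Merged: [10, 13, 14, 15]
Compare 23 vs 31: take 23 from left. Merged: [10, 13, 14, 15, 23]
Compare 26 vs 31: take 26 from left. Merged: [10, 13, 14, 15, 23, 26]
Compare 33 vs 31: take 31 from right. Merged: [10, 13, 14, 15, 23, 26, 31]
Compare 33 vs 31: take 31 from right. Merged: [10, 13, 14, 15, 23, 26, 31, 31]
Compare 33 vs 36: take 33 from left. Merged: [10, 13, 14, 15, 23, 26, 31, 31, 33]
Compare 35 vs 36: take 35 from left. Merged: [10, 13, 14, 15, 23, 26, 31, 31, 33, 35]
Append remaining from right: [36]. Merged: [10, 13, 14, 15, 23, 26, 31, 31, 33, 35, 36]

Final merged array: [10, 13, 14, 15, 23, 26, 31, 31, 33, 35, 36]
Total comparisons: 10

The merged array is [10, 13, 14, 15, 23, 26, 31, 31, 33, 35, 36], requiring 10 comparisons. The merge step runs in O(n) time where n is the total number of elements.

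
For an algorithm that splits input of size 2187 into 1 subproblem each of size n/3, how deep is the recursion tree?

For divide and conquer with division factor 3:

Problem sizes at each level:
Level 0: 2187
Level 1: 729
Level 2: 243
Level 3: 81
Level 4: 27
Level 5: 9
Level 6: 3
Level 7: 1

The root is level 0 and the size-1 base case is level 7 (the tree spans levels 0 through 7, i.e. 8 levels counting the root), so the depth is the number of divisions: log_3(2187) = 7

The recursion tree depth is log_3(2187) = 7. At each level, the problem size is divided by 3, so it takes 7 divisions to reduce to a base case of size 1. The algorithm makes 1 recursive call at each level.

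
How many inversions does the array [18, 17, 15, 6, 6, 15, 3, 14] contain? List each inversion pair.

Finding inversions in [18, 17, 15, 6, 6, 15, 3, 14]:

(0, 1): arr[0]=18 > arr[1]=17
(0, 2): arr[0]=18 > arr[2]=15
(0, 3): arr[0]=18 > arr[3]=6
(0, 4): arr[0]=18 > arr[4]=6
(0, 5): arr[0]=18 > arr[5]=15
(0, 6): arr[0]=18 > arr[6]=3
(0, 7): arr[0]=18 > arr[7]=14
(1, 2): arr[1]=17 > arr[2]=15
(1, 3): arr[1]=17 > arr[3]=6
(1, 4): arr[1]=17 > arr[4]=6
(1, 5): arr[1]=17 > arr[5]=15
(1, 6): arr[1]=17 > arr[6]=3
(1, 7): arr[1]=17 > arr[7]=14
(2, 3): arr[2]=15 > arr[3]=6
(2, 4): arr[2]=15 > arr[4]=6
(2, 6): arr[2]=15 > arr[6]=3
(2, 7): arr[2]=15 > arr[7]=14
(3, 6): arr[3]=6 > arr[6]=3
(4, 6): arr[4]=6 > arr[6]=3
(5, 6): arr[5]=15 > arr[6]=3
(5, 7): arr[5]=15 > arr[7]=14

Total inversions: 21

The array has 21 inversion(s): (0,1), (0,2), (0,3), (0,4), (0,5), (0,6), (0,7), (1,2), (1,3), (1,4), (1,5), (1,6), (1,7), (2,3), (2,4), (2,6), (2,7), (3,6), (4,6), (5,6), (5,7). Each pair (i,j) satisfies i < j and arr[i] > arr[j].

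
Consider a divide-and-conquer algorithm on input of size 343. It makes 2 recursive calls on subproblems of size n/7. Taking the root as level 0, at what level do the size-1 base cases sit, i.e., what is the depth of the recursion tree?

For divide and conquer with division factor 7:

Problem sizes at each level:
Level 0: 343
Level 1: 49
Level 2: 7
Level 3: 1

The root is level 0 and the size-1 base case is level 3 (the tree spans levels 0 through 3, i.e. 4 levels counting the root), so the depth is the number of divisions: log_7(343) = 3

The recursion tree depth is log_7(343) = 3. At each level, the problem size is divided by 7, so it takes 3 divisions to reduce to a base case of size 1. The algorithm makes 2 recursive calls at each level.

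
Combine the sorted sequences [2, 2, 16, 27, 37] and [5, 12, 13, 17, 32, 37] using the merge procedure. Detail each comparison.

Merging process:

Compare 2 vs 5: take 2 from left. Merged: [2]
Compare 2 vs 5: take 2 from left. Merged: [2, 2]
Compare 16 vs 5: take 5 from right. Merged: [2, 2, 5]
Compare 16 vs 12: take 12 from right. Merged: [2, 2, 5, 12]
Compare 16 vs 13: take 13 from right. Merged: [2, 2, 5, 12, 13]
Compare 16 vs 17: take 16 from left. Merged: [2, 2, 5, 12, 13, 16]
Compare 27 vs 17: take 17 from right. Merged: [2, 2, 5, 12, 13, 16, 17]
Compare 27 vs 32: take 27 from left. Merged: [2, 2, 5, 12, 13, 16, 17, 27]
Compare 37 vs 32: take 32 from right. Merged: [2, 2, 5, 12, 13, 16, 17, 27, 32]
Compare 37 vs 37: take 37 from left. Merged: [2, 2, 5, 12, 13, 16, 17, 27, 32, 37]
Append remaining from right: [37]. Merged: [2, 2, 5, 12, 13, 16, 17, 27, 32, 37, 37]

Final merged array: [2, 2, 5, 12, 13, 16, 17, 27, 32, 37, 37]
Total comparisons: 10

The merged array is [2, 2, 5, 12, 13, 16, 17, 27, 32, 37, 37], requiring 10 comparisons. The merge step runs in O(n) time where n is the total number of elements.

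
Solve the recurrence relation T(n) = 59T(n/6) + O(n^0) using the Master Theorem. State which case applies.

Master Theorem for T(n) = 59T(n/6) + O(n^0):

a = 59, b = 6, c = 0
log_b(a) = log_6(59) = 2.2757

Case 1: c = 0 < log_6(59) = 2.2757
T(n) = O(n^(log_6 59))

For T(n) = 59T(n/6) + O(n^0): log_6(59) = 2.2757. This is Case 1 of the Master Theorem (c < log_b(a), work dominated by leaves), giving O(n^(log_6 59)).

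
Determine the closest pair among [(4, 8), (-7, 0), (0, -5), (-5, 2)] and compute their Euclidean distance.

Computing all pairwise distances among 4 points:

d((4, 8), (-7, 0)) = 13.6015
d((4, 8), (0, -5)) = 13.6015
d((4, 8), (-5, 2)) = 10.8167
d((-7, 0), (0, -5)) = 8.6023
d((-7, 0), (-5, 2)) = 2.8284 <-- minimum
d((0, -5), (-5, 2)) = 8.6023

Closest pair: (-7, 0) and (-5, 2) with distance 2.8284

The closest pair is (-7, 0) and (-5, 2) with Euclidean distance 2.8284. For 4 points, brute-force pairwise comparison is shown above. For large n, the divide-and-conquer algorithm (sort by x, recurse on halves, check the dividing strip) achieves O(n log n).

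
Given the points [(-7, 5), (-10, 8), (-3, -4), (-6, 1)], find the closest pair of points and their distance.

Computing all pairwise distances among 4 points:

d((-7, 5), (-10, 8)) = 4.2426
d((-7, 5), (-3, -4)) = 9.8489
d((-7, 5), (-6, 1)) = 4.1231 <-- minimum
d((-10, 8), (-3, -4)) = 13.8924
d((-10, 8), (-6, 1)) = 8.0623
d((-3, -4), (-6, 1)) = 5.831

Closest pair: (-7, 5) and (-6, 1) with distance 4.1231

The closest pair is (-7, 5) and (-6, 1) with Euclidean distance 4.1231. For 4 points, brute-force pairwise comparison is shown above. For large n, the divide-and-conquer algorithm (sort by x, recurse on halves, check the dividing strip) achieves O(n log n).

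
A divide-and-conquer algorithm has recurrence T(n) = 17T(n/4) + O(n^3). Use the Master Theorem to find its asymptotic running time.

Master Theorem for T(n) = 17T(n/4) + O(n^3):

a = 17, b = 4, c = 3
log_b(a) = log_4(17) = 2.0437

Case 3: c = 3 > log_4(17) = 2.0437
T(n) = O(n^3) = O(n^3)

For T(n) = 17T(n/4) + O(n^3): log_4(17) = 2.0437. This is Case 3 of the Master Theorem (c > log_b(a), work dominated by root), giving O(n^3).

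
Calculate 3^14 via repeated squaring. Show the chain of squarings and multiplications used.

Computing 3^14 by squaring (build up from 3^1; each line after the first costs one multiplication):

3^1 = 3
3^2 = (3^1)^2 = 3^2 = 9
3^3 = 3 * 3^2 = 3 * 9 = 27
3^6 = (3^3)^2 = 27^2 = 729
3^7 = 3 * 3^6 = 3 * 729 = 2187
3^14 = (3^7)^2 = 2187^2 = 4782969

Result: 4782969
Multiplications needed: 5 (5 lines after 3^1)

3^14 = 4782969. Using exponentiation by squaring, this requires 5 multiplications. The key idea: if the exponent is even, square the half-power; if odd, multiply by the base once.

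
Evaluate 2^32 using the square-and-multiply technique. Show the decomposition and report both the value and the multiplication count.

Computing 2^32 by squaring (build up from 2^1; each line after the first costs one multiplication):

2^1 = 2
2^2 = (2^1)^2 = 2^2 = 4
2^4 = (2^2)^2 = 4^2 = 16
2^8 = (2^4)^2 = 16^2 = 256
2^16 = (2^8)^2 = 256^2 = 65536
2^32 = (2^16)^2 = 65536^2 = 4294967296

Result: 4294967296
Multiplications needed: 5 (5 lines after 2^1)

2^32 = 4294967296. Using exponentiation by squaring, this requires 5 multiplications. The key idea: if the exponent is even, square the half-power; if odd, multiply by the base once.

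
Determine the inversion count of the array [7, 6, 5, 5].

Finding inversions in [7, 6, 5, 5]:

(0, 1): arr[0]=7 > arr[1]=6
(0, 2): arr[0]=7 > arr[2]=5
(0, 3): arr[0]=7 > arr[3]=5
(1, 2): arr[1]=6 > arr[2]=5
(1, 3): arr[1]=6 > arr[3]=5

Total inversions: 5

The array has 5 inversion(s): (0,1), (0,2), (0,3), (1,2), (1,3). Each pair (i,j) satisfies i < j and arr[i] > arr[j].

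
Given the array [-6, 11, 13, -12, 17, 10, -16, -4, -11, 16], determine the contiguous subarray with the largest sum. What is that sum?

Using Kadane's algorithm on [-6, 11, 13, -12, 17, 10, -16, -4, -11, 16]:

Scanning through the array:
Position 1 (value 11): max_ending_here = 11, max_so_far = 11
Position 2 (value 13): max_ending_here = 24, max_so_far = 24
Position 3 (value -12): max_ending_here = 12, max_so_far = 24
Position 4 (value 17): max_ending_here = 29, max_so_far = 29
Position 5 (value 10): max_ending_here = 39, max_so_far = 39
Position 6 (value -16): max_ending_here = 23, max_so_far = 39
Position 7 (value -4): max_ending_here = 19, max_so_far = 39
Position 8 (value -11): max_ending_here = 8, max_so_far = 39
Position 9 (value 16): max_ending_here = 24, max_so_far = 39

Maximum subarray: [11, 13, -12, 17, 10]
Maximum sum: 39

The maximum subarray is [11, 13, -12, 17, 10] with sum 39. This subarray runs from index 1 to index 5.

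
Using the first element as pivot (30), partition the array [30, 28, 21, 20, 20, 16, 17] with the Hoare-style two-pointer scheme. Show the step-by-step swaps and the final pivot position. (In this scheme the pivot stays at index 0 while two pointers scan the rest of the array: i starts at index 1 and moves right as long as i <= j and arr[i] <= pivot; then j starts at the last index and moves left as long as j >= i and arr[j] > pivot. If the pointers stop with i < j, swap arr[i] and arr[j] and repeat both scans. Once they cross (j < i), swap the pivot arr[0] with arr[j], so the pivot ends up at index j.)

Hoare-style two-pointer partition with pivot = 30:

Initial array: [30, 28, 21, 20, 20, 16, 17]

Pointers start at i = 1, j = 6.
i ends at 7, j ends at 6: the pointers have crossed (j < i), so scanning stops.

Swap pivot arr[0] with arr[6] to place pivot at position 6: [17, 28, 21, 20, 20, 16, 30]
Pivot position: 6

After partitioning with pivot 30, the array becomes [17, 28, 21, 20, 20, 16, 30]. The pivot is placed at index 6. All elements to the left of the pivot are <= 30, and all elements to the right are > 30.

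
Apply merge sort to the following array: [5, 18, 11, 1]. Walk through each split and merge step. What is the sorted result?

Merge sort trace:

Split: [5, 18, 11, 1] -> [5, 18] and [11, 1]
  Split: [5, 18] -> [5] and [18]
  Merge: [5] + [18] -> [5, 18]
  Split: [11, 1] -> [11] and [1]
  Merge: [11] + [1] -> [1, 11]
Merge: [5, 18] + [1, 11] -> [1, 5, 11, 18]

Final sorted array: [1, 5, 11, 18]

The merge sort proceeds by recursively splitting the array and merging sorted halves.
After all merges, the sorted array is [1, 5, 11, 18].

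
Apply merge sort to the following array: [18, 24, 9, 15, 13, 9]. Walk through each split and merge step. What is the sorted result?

Merge sort trace:

Split: [18, 24, 9, 15, 13, 9] -> [18, 24, 9] and [15, 13, 9]
  Split: [18, 24, 9] -> [18] and [24, 9]
    Split: [24, 9] -> [24] and [9]
    Merge: [24] + [9] -> [9, 24]
  Merge: [18] + [9, 24] -> [9, 18, 24]
  Split: [15, 13, 9] -> [15] and [13, 9]
    Split: [13, 9] -> [13] and [9]
    Merge: [13] + [9] -> [9, 13]
  Merge: [15] + [9, 13] -> [9, 13, 15]
Merge: [9, 18, 24] + [9, 13, 15] -> [9, 9, 13, 15, 18, 24]

Final sorted array: [9, 9, 13, 15, 18, 24]

The merge sort proceeds by recursively splitting the array and merging sorted halves.
After all merges, the sorted array is [9, 9, 13, 15, 18, 24].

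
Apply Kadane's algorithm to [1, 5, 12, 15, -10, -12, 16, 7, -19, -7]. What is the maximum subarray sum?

Using Kadane's algorithm on [1, 5, 12, 15, -10, -12, 16, 7, -19, -7]:

Scanning through the array:
Position 1 (value 5): max_ending_here = 6, max_so_far = 6
Position 2 (value 12): max_ending_here = 18, max_so_far = 18
Position 3 (value 15): max_ending_here = 33, max_so_far = 33
Position 4 (value -10): max_ending_here = 23, max_so_far = 33
Position 5 (value -12): max_ending_here = 11, max_so_far = 33
Position 6 (value 16): max_ending_here = 27, max_so_far = 33
Position 7 (value 7): max_ending_here = 34, max_so_far = 34
Position 8 (value -19): max_ending_here = 15, max_so_far = 34
Position 9 (value -7): max_ending_here = 8, max_so_far = 34

Maximum subarray: [1, 5, 12, 15, -10, -12, 16, 7]
Maximum sum: 34

The maximum subarray is [1, 5, 12, 15, -10, -12, 16, 7] with sum 34. This subarray runs from index 0 to index 7.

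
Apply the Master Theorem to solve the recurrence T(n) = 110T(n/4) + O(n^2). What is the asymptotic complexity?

Master Theorem for T(n) = 110T(n/4) + O(n^2):

a = 110, b = 4, c = 2
log_b(a) = log_4(110) = 3.3907

Case 1: c = 2 < log_4(110) = 3.3907
T(n) = O(n^(log_4 110))

For T(n) = 110T(n/4) + O(n^2): log_4(110) = 3.3907. This is Case 1 of the Master Theorem (c < log_b(a), work dominated by leaves), giving O(n^(log_4 110)).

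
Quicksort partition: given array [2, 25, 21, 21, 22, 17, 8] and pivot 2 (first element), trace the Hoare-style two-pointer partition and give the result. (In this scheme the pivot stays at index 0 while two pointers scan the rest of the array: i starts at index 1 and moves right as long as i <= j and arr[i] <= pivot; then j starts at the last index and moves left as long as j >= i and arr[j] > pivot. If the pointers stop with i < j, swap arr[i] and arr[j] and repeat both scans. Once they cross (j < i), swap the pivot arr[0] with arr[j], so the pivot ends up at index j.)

Hoare-style two-pointer partition with pivot = 2:

Initial array: [2, 25, 21, 21, 22, 17, 8]

Pointers start at i = 1, j = 6.
i ends at 1, j ends at 0: the pointers have crossed (j < i), so scanning stops.

j = 0, so swapping arr[0] with arr[j] leaves the pivot at position 0: [2, 25, 21, 21, 22, 17, 8]
Pivot position: 0

After partitioning with pivot 2, the array becomes [2, 25, 21, 21, 22, 17, 8]. The pivot is placed at index 0. All elements to the left of the pivot are <= 2, and all elements to the right are > 2.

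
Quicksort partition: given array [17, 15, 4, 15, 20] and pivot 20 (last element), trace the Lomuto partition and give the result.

Lomuto partition with pivot = 20:

Initial array: [17, 15, 4, 15, 20]

arr[0]=17 <= 20: swap with position 0, array becomes [17, 15, 4, 15, 20]
arr[1]=15 <= 20: swap with position 1, array becomes [17, 15, 4, 15, 20]
arr[2]=4 <= 20: swap with position 2, array becomes [17, 15, 4, 15, 20]
arr[3]=15 <= 20: swap with position 3, array becomes [17, 15, 4, 15, 20]

Place pivot at position 4: [17, 15, 4, 15, 20]
Pivot position: 4

After partitioning with pivot 20, the array becomes [17, 15, 4, 15, 20]. The pivot is placed at index 4. All elements to the left of the pivot are <= 20, and all elements to the right are > 20.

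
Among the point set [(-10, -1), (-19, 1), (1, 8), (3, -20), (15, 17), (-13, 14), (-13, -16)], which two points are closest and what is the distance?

Computing all pairwise distances among 7 points:

d((-10, -1), (-19, 1)) = 9.2195 <-- minimum
d((-10, -1), (1, 8)) = 14.2127
d((-10, -1), (3, -20)) = 23.0217
d((-10, -1), (15, 17)) = 30.8058
d((-10, -1), (-13, 14)) = 15.2971
d((-10, -1), (-13, -16)) = 15.2971
d((-19, 1), (1, 8)) = 21.1896
d((-19, 1), (3, -20)) = 30.4138
d((-19, 1), (15, 17)) = 37.5766
d((-19, 1), (-13, 14)) = 14.3178
d((-19, 1), (-13, -16)) = 18.0278
d((1, 8), (3, -20)) = 28.0713
d((1, 8), (15, 17)) = 16.6433
d((1, 8), (-13, 14)) = 15.2315
d((1, 8), (-13, -16)) = 27.7849
d((3, -20), (15, 17)) = 38.8973
d((3, -20), (-13, 14)) = 37.5766
d((3, -20), (-13, -16)) = 16.4924
d((15, 17), (-13, 14)) = 28.1603
d((15, 17), (-13, -16)) = 43.2782
d((-13, 14), (-13, -16)) = 30.0

Closest pair: (-10, -1) and (-19, 1) with distance 9.2195

The closest pair is (-10, -1) and (-19, 1) with Euclidean distance 9.2195. For 7 points, brute-force pairwise comparison is shown above. For large n, the divide-and-conquer algorithm (sort by x, recurse on halves, check the dividing strip) achieves O(n log n).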